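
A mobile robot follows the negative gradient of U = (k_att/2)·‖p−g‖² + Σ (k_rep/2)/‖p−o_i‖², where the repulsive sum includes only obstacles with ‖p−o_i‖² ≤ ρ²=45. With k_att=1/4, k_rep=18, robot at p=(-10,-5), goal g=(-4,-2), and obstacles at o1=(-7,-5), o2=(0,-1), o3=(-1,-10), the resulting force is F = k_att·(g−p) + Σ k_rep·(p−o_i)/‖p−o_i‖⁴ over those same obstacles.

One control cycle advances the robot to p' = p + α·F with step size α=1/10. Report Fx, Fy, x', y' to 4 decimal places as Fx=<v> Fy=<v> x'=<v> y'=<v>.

Fx=0.8333 Fy=0.7500 x'=-9.9167 y'=-4.9250

F_att = 1/4·(g−p) = 1/4·(6,3) = (1.5000,0.7500)
o1: d²=9 ≤ ρ²=45; F_rep = 18·(-3,0)/9² = (-0.6667,0.0000)
o2: d²=116 > ρ²=45 → inactive
o3: d²=106 > ρ²=45 → inactive
F = F_att + ΣF_rep = (0.8333,0.7500)
p' = p + 1/10·F = (-9.9167,-4.9250)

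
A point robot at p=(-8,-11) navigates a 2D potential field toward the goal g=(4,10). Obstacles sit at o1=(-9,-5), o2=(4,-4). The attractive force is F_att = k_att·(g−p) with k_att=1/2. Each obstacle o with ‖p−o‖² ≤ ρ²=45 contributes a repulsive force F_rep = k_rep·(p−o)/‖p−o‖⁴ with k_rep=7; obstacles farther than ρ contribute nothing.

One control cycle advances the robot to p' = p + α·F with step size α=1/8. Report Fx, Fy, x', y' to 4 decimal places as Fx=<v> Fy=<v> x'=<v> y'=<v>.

Fx=6.0051 Fy=10.4693 x'=-7.2494 y'=-9.6913

F_att = 1/2·(g−p) = 1/2·(12,21) = (6.0000,10.5000)
o1: d²=37 ≤ ρ²=45; F_rep = 7·(1,-6)/37² = (0.0051,-0.0307)
o2: d²=193 > ρ²=45 → inactive
F = F_att + ΣF_rep = (6.0051,10.4693)
p' = p + 1/8·F = (-7.2494,-9.6913)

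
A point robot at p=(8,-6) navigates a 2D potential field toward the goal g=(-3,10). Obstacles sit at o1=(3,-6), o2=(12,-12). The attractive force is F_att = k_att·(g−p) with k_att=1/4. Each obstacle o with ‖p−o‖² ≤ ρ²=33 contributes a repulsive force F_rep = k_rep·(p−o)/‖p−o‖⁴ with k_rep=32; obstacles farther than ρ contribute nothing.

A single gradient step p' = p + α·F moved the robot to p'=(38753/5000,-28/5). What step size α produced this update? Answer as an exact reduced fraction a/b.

F_att = 1/4·(g−p) = 1/4·(-11,16) = (-2.7500,4.0000)
o1: d²=25 ≤ ρ²=33; F_rep = 32·(5,0)/25² = (0.2560,0.0000)
o2: d²=52 > ρ²=33 → inactive
F = F_att + ΣF_rep = (-2.4940,4.0000)
Δp = p'−p = (-0.2494,0.4000); α = Δx/Fx = (-1247/5000) / (-1247/500) = 1/10
check: Δy/Fy = (2/5) / (4) = 1/10 ✓

α = 1/10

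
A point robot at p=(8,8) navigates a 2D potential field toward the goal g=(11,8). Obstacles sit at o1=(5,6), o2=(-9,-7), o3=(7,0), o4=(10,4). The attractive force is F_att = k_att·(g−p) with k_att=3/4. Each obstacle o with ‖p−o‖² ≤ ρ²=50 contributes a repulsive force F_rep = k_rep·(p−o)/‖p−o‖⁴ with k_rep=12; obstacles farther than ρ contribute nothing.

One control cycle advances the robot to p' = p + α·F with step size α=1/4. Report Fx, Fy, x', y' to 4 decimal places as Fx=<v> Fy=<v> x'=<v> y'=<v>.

Fx=2.4030 Fy=0.2620 x'=8.6008 y'=8.0655

F_att = 3/4·(g−p) = 3/4·(3,0) = (2.2500,0.0000)
o1: d²=13 ≤ ρ²=50; F_rep = 12·(3,2)/13² = (0.2130,0.1420)
o2: d²=514 > ρ²=50 → inactive
o3: d²=65 > ρ²=50 → inactive
o4: d²=20 ≤ ρ²=50; F_rep = 12·(-2,4)/20² = (-0.0600,0.1200)
F = F_att + ΣF_rep = (2.4030,0.2620)
p' = p + 1/4·F = (8.6008,8.0655)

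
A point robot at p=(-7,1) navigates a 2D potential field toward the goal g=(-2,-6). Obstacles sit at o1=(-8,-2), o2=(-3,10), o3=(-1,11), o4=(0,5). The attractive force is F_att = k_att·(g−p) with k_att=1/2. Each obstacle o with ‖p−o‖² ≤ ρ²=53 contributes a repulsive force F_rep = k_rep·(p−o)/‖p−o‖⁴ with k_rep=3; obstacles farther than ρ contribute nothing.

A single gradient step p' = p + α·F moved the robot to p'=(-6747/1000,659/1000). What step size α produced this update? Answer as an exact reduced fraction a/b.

α = 1/10

F_att = 1/2·(g−p) = 1/2·(5,-7) = (2.5000,-3.5000)
o1: d²=10 ≤ ρ²=53; F_rep = 3·(1,3)/10² = (0.0300,0.0900)
o2: d²=97 > ρ²=53 → inactive
o3: d²=136 > ρ²=53 → inactive
o4: d²=65 > ρ²=53 → inactive
F = F_att + ΣF_rep = (2.5300,-3.4100)
Δp = p'−p = (0.2530,-0.3410); α = Δx/Fx = (253/1000) / (253/100) = 1/10
check: Δy/Fy = (-341/1000) / (-341/100) = 1/10 ✓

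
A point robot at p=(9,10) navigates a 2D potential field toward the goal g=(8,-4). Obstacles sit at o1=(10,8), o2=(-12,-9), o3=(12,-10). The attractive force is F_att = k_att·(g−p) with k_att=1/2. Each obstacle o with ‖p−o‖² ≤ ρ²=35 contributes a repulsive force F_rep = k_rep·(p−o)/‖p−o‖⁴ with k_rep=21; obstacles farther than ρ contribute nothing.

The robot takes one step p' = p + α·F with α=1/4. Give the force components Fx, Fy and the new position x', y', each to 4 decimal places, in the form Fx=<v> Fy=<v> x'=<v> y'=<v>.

Fx=-1.3400 Fy=-5.3200 x'=8.6650 y'=8.6700

F_att = 1/2·(g−p) = 1/2·(-1,-14) = (-0.5000,-7.0000)
o1: d²=5 ≤ ρ²=35; F_rep = 21·(-1,2)/5² = (-0.8400,1.6800)
o2: d²=802 > ρ²=35 → inactive
o3: d²=409 > ρ²=35 → inactive
F = F_att + ΣF_rep = (-1.3400,-5.3200)
p' = p + 1/4·F = (8.6650,8.6700)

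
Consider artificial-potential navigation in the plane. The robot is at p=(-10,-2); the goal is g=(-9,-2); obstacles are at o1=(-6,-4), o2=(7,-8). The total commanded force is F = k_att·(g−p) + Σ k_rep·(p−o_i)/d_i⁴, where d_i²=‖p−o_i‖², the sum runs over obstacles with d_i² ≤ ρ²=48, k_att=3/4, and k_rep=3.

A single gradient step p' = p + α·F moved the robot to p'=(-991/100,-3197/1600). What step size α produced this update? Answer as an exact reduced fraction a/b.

α = 1/8

F_att = 3/4·(g−p) = 3/4·(1,0) = (0.7500,0.0000)
o1: d²=20 ≤ ρ²=48; F_rep = 3·(-4,2)/20² = (-0.0300,0.0150)
o2: d²=325 > ρ²=48 → inactive
F = F_att + ΣF_rep = (0.7200,0.0150)
Δp = p'−p = (0.0900,0.0019); α = Δx/Fx = (9/100) / (18/25) = 1/8
check: Δy/Fy = (3/1600) / (3/200) = 1/8 ✓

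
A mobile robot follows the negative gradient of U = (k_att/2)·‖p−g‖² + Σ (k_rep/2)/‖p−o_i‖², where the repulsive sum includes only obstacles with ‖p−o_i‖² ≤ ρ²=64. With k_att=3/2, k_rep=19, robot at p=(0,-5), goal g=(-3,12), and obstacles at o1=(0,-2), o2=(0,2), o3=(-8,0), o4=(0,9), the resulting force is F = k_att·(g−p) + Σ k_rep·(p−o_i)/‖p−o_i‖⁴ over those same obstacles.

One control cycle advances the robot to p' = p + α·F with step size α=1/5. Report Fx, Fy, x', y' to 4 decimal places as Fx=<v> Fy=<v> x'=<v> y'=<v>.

F_att = 3/2·(g−p) = 3/2·(-3,17) = (-4.5000,25.5000)
o1: d²=9 ≤ ρ²=64; F_rep = 19·(0,-3)/9² = (0.0000,-0.7037)
o2: d²=49 ≤ ρ²=64; F_rep = 19·(0,-7)/49² = (0.0000,-0.0554)
o3: d²=89 > ρ²=64 → inactive
o4: d²=196 > ρ²=64 → inactive
F = F_att + ΣF_rep = (-4.5000,24.7409)
p' = p + 1/5·F = (-0.9000,-0.0518)

Fx=-4.5000 Fy=24.7409 x'=-0.9000 y'=-0.0518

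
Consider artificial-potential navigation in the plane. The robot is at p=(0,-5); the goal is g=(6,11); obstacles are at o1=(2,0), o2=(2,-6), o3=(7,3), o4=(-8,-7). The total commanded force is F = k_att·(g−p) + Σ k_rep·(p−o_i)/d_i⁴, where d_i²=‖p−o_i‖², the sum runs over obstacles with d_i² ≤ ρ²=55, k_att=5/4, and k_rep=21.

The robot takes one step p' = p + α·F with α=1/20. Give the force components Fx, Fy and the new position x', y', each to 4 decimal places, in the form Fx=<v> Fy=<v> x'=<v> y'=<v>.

F_att = 5/4·(g−p) = 5/4·(6,16) = (7.5000,20.0000)
o1: d²=29 ≤ ρ²=55; F_rep = 21·(-2,-5)/29² = (-0.0499,-0.1249)
o2: d²=5 ≤ ρ²=55; F_rep = 21·(-2,1)/5² = (-1.6800,0.8400)
o3: d²=113 > ρ²=55 → inactive
o4: d²=68 > ρ²=55 → inactive
F = F_att + ΣF_rep = (5.7701,20.7151)
p' = p + 1/20·F = (0.2885,-3.9642)

Fx=5.7701 Fy=20.7151 x'=0.2885 y'=-3.9642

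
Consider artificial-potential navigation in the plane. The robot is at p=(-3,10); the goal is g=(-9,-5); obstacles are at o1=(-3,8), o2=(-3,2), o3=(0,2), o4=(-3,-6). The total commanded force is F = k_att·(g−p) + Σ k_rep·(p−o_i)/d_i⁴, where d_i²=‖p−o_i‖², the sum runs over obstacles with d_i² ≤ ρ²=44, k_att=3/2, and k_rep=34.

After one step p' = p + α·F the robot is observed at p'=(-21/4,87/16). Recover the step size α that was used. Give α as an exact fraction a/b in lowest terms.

α = 1/4

F_att = 3/2·(g−p) = 3/2·(-6,-15) = (-9.0000,-22.5000)
o1: d²=4 ≤ ρ²=44; F_rep = 34·(0,2)/4² = (0.0000,4.2500)
o2: d²=64 > ρ²=44 → inactive
o3: d²=73 > ρ²=44 → inactive
o4: d²=256 > ρ²=44 → inactive
F = F_att + ΣF_rep = (-9.0000,-18.2500)
Δp = p'−p = (-2.2500,-4.5625); α = Δx/Fx = (-9/4) / (-9) = 1/4
check: Δy/Fy = (-73/16) / (-73/4) = 1/4 ✓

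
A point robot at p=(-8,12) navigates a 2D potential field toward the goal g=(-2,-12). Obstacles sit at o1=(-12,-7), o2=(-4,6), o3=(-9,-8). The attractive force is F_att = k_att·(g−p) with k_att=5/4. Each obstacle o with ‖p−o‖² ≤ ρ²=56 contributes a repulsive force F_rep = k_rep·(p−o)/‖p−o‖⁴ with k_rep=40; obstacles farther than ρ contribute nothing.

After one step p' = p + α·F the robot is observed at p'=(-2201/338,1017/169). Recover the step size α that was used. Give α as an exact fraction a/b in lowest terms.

α = 1/5

F_att = 5/4·(g−p) = 5/4·(6,-24) = (7.5000,-30.0000)
o1: d²=377 > ρ²=56 → inactive
o2: d²=52 ≤ ρ²=56; F_rep = 40·(-4,6)/52² = (-0.0592,0.0888)
o3: d²=401 > ρ²=56 → inactive
F = F_att + ΣF_rep = (7.4408,-29.9112)
Δp = p'−p = (1.4882,-5.9822); α = Δx/Fx = (503/338) / (2515/338) = 1/5
check: Δy/Fy = (-1011/169) / (-5055/169) = 1/5 ✓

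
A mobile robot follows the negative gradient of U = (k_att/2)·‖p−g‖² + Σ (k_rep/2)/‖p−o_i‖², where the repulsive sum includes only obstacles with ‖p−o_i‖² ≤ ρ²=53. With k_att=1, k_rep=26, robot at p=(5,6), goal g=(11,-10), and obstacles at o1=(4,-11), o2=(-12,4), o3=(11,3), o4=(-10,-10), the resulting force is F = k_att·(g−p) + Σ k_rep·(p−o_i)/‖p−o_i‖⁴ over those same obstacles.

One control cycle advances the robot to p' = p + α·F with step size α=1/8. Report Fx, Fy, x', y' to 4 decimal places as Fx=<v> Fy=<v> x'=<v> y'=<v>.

F_att = 1·(g−p) = 1·(6,-16) = (6.0000,-16.0000)
o1: d²=290 > ρ²=53 → inactive
o2: d²=293 > ρ²=53 → inactive
o3: d²=45 ≤ ρ²=53; F_rep = 26·(-6,3)/45² = (-0.0770,0.0385)
o4: d²=481 > ρ²=53 → inactive
F = F_att + ΣF_rep = (5.9230,-15.9615)
p' = p + 1/8·F = (5.7404,4.0048)

Fx=5.9230 Fy=-15.9615 x'=5.7404 y'=4.0048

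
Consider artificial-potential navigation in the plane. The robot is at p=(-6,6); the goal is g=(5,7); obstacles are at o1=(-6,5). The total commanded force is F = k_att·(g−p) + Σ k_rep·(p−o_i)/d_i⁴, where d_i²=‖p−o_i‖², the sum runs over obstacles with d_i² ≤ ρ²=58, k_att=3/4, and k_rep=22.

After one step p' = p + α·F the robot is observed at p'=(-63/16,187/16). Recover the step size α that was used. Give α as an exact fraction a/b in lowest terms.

F_att = 3/4·(g−p) = 3/4·(11,1) = (8.2500,0.7500)
o1: d²=1 ≤ ρ²=58; F_rep = 22·(0,1)/1² = (0.0000,22.0000)
F = F_att + ΣF_rep = (8.2500,22.7500)
Δp = p'−p = (2.0625,5.6875); α = Δx/Fx = (33/16) / (33/4) = 1/4
check: Δy/Fy = (91/16) / (91/4) = 1/4 ✓

α = 1/4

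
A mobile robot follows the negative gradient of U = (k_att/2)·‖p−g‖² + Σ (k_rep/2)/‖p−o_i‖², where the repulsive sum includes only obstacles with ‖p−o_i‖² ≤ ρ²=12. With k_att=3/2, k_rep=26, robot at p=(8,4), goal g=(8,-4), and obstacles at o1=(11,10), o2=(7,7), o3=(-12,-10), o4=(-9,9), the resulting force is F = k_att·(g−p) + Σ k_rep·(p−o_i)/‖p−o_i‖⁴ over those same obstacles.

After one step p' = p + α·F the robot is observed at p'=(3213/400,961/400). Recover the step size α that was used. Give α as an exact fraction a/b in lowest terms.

α = 1/8

F_att = 3/2·(g−p) = 3/2·(0,-8) = (0.0000,-12.0000)
o1: d²=45 > ρ²=12 → inactive
o2: d²=10 ≤ ρ²=12; F_rep = 26·(1,-3)/10² = (0.2600,-0.7800)
o3: d²=596 > ρ²=12 → inactive
o4: d²=314 > ρ²=12 → inactive
F = F_att + ΣF_rep = (0.2600,-12.7800)
Δp = p'−p = (0.0325,-1.5975); α = Δx/Fx = (13/400) / (13/50) = 1/8
check: Δy/Fy = (-639/400) / (-639/50) = 1/8 ✓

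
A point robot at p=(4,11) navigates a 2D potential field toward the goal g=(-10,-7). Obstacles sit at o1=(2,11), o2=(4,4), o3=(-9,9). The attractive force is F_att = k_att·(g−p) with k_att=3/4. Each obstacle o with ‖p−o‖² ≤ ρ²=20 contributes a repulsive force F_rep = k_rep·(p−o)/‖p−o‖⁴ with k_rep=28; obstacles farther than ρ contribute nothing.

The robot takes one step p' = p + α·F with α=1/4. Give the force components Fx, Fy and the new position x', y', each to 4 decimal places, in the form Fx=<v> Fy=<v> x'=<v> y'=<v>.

F_att = 3/4·(g−p) = 3/4·(-14,-18) = (-10.5000,-13.5000)
o1: d²=4 ≤ ρ²=20; F_rep = 28·(2,0)/4² = (3.5000,0.0000)
o2: d²=49 > ρ²=20 → inactive
o3: d²=173 > ρ²=20 → inactive
F = F_att + ΣF_rep = (-7.0000,-13.5000)
p' = p + 1/4·F = (2.2500,7.6250)

Fx=-7.0000 Fy=-13.5000 x'=2.2500 y'=7.6250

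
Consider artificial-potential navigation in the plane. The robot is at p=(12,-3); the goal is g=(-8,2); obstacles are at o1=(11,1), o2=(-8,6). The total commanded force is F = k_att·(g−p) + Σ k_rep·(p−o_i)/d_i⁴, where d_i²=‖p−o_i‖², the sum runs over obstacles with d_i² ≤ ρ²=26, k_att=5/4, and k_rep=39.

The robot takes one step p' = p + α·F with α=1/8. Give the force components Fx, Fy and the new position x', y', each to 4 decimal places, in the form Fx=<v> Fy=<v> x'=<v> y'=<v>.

Fx=-24.8651 Fy=5.7102 x'=8.8919 y'=-2.2862

F_att = 5/4·(g−p) = 5/4·(-20,5) = (-25.0000,6.2500)
o1: d²=17 ≤ ρ²=26; F_rep = 39·(1,-4)/17² = (0.1349,-0.5398)
o2: d²=481 > ρ²=26 → inactive
F = F_att + ΣF_rep = (-24.8651,5.7102)
p' = p + 1/8·F = (8.8919,-2.2862)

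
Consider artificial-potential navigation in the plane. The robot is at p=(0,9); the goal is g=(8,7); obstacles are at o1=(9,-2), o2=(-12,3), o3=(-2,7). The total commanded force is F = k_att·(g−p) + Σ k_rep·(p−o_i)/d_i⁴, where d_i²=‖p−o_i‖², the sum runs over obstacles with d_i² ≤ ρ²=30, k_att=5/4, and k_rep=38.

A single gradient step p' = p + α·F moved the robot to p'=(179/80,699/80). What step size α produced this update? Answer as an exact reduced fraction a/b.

α = 1/5

F_att = 5/4·(g−p) = 5/4·(8,-2) = (10.0000,-2.5000)
o1: d²=202 > ρ²=30 → inactive
o2: d²=180 > ρ²=30 → inactive
o3: d²=8 ≤ ρ²=30; F_rep = 38·(2,2)/8² = (1.1875,1.1875)
F = F_att + ΣF_rep = (11.1875,-1.3125)
Δp = p'−p = (2.2375,-0.2625); α = Δx/Fx = (179/80) / (179/16) = 1/5
check: Δy/Fy = (-21/80) / (-21/16) = 1/5 ✓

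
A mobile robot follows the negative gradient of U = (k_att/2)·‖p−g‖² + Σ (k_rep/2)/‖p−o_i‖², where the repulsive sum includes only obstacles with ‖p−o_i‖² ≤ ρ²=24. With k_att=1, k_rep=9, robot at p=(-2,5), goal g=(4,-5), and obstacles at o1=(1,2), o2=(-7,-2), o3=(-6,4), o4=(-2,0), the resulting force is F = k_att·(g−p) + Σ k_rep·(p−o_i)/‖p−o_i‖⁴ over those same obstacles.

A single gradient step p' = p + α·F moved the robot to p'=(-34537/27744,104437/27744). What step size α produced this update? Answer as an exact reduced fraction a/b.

F_att = 1·(g−p) = 1·(6,-10) = (6.0000,-10.0000)
o1: d²=18 ≤ ρ²=24; F_rep = 9·(-3,3)/18² = (-0.0833,0.0833)
o2: d²=74 > ρ²=24 → inactive
o3: d²=17 ≤ ρ²=24; F_rep = 9·(4,1)/17² = (0.1246,0.0311)
o4: d²=25 > ρ²=24 → inactive
F = F_att + ΣF_rep = (6.0412,-9.8855)
Δp = p'−p = (0.7552,-1.2357); α = Δx/Fx = (20951/27744) / (20951/3468) = 1/8
check: Δy/Fy = (-34283/27744) / (-34283/3468) = 1/8 ✓

α = 1/8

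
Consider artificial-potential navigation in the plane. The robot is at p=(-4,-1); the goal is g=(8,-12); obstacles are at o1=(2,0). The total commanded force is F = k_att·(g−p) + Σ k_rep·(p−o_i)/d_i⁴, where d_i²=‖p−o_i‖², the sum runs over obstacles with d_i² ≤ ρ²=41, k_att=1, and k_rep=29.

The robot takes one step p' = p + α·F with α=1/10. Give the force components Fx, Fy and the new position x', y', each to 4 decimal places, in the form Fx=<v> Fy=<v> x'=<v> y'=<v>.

Fx=11.8729 Fy=-11.0212 x'=-2.8127 y'=-2.1021

F_att = 1·(g−p) = 1·(12,-11) = (12.0000,-11.0000)
o1: d²=37 ≤ ρ²=41; F_rep = 29·(-6,-1)/37² = (-0.1271,-0.0212)
F = F_att + ΣF_rep = (11.8729,-11.0212)
p' = p + 1/10·F = (-2.8127,-2.1021)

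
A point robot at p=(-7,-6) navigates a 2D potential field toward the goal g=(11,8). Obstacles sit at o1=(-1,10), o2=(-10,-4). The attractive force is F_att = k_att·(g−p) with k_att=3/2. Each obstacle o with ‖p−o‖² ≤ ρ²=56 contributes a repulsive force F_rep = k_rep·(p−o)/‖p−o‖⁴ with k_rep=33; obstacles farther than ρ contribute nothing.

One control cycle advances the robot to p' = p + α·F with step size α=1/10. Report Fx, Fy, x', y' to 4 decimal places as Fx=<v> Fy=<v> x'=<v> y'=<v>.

F_att = 3/2·(g−p) = 3/2·(18,14) = (27.0000,21.0000)
o1: d²=292 > ρ²=56 → inactive
o2: d²=13 ≤ ρ²=56; F_rep = 33·(3,-2)/13² = (0.5858,-0.3905)
F = F_att + ΣF_rep = (27.5858,20.6095)
p' = p + 1/10·F = (-4.2414,-3.9391)

Fx=27.5858 Fy=20.6095 x'=-4.2414 y'=-3.9391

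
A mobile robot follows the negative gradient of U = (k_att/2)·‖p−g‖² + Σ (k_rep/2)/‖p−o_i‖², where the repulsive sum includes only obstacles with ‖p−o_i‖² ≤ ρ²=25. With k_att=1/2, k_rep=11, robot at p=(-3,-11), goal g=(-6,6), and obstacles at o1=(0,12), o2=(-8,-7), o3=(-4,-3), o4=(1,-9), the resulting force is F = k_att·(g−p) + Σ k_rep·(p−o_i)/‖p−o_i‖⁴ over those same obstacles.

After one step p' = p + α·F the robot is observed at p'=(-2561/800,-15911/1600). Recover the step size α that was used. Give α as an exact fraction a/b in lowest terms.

F_att = 1/2·(g−p) = 1/2·(-3,17) = (-1.5000,8.5000)
o1: d²=538 > ρ²=25 → inactive
o2: d²=41 > ρ²=25 → inactive
o3: d²=65 > ρ²=25 → inactive
o4: d²=20 ≤ ρ²=25; F_rep = 11·(-4,-2)/20² = (-0.1100,-0.0550)
F = F_att + ΣF_rep = (-1.6100,8.4450)
Δp = p'−p = (-0.2013,1.0556); α = Δx/Fx = (-161/800) / (-161/100) = 1/8
check: Δy/Fy = (1689/1600) / (1689/200) = 1/8 ✓

α = 1/8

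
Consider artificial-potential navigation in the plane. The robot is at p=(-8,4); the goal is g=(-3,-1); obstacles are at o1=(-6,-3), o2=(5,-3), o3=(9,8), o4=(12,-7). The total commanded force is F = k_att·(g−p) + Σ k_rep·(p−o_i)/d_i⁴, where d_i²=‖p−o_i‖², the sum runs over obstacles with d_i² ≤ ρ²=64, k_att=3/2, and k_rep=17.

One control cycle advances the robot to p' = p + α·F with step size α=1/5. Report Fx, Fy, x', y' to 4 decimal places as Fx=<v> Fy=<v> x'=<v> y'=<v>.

F_att = 3/2·(g−p) = 3/2·(5,-5) = (7.5000,-7.5000)
o1: d²=53 ≤ ρ²=64; F_rep = 17·(-2,7)/53² = (-0.0121,0.0424)
o2: d²=218 > ρ²=64 → inactive
o3: d²=305 > ρ²=64 → inactive
o4: d²=521 > ρ²=64 → inactive
F = F_att + ΣF_rep = (7.4879,-7.4576)
p' = p + 1/5·F = (-6.5024,2.5085)

Fx=7.4879 Fy=-7.4576 x'=-6.5024 y'=2.5085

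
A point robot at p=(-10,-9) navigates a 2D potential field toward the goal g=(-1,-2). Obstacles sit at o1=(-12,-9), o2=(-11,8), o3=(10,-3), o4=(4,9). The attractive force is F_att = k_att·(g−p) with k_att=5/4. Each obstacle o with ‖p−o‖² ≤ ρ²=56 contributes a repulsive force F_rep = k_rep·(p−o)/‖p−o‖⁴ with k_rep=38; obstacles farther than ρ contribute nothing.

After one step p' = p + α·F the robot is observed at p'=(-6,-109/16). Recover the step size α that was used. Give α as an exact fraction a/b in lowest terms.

α = 1/4

F_att = 5/4·(g−p) = 5/4·(9,7) = (11.2500,8.7500)
o1: d²=4 ≤ ρ²=56; F_rep = 38·(2,0)/4² = (4.7500,0.0000)
o2: d²=290 > ρ²=56 → inactive
o3: d²=436 > ρ²=56 → inactive
o4: d²=520 > ρ²=56 → inactive
F = F_att + ΣF_rep = (16.0000,8.7500)
Δp = p'−p = (4.0000,2.1875); α = Δx/Fx = (4) / (16) = 1/4
check: Δy/Fy = (35/16) / (35/4) = 1/4 ✓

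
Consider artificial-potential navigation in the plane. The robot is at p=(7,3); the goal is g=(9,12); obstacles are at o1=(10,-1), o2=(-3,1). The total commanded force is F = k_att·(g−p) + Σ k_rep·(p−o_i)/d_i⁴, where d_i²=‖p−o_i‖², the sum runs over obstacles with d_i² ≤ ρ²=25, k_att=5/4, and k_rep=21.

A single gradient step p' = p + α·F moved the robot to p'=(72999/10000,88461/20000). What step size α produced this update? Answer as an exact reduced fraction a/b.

α = 1/8

F_att = 5/4·(g−p) = 5/4·(2,9) = (2.5000,11.2500)
o1: d²=25 ≤ ρ²=25; F_rep = 21·(-3,4)/25² = (-0.1008,0.1344)
o2: d²=104 > ρ²=25 → inactive
F = F_att + ΣF_rep = (2.3992,11.3844)
Δp = p'−p = (0.2999,1.4230); α = Δx/Fx = (2999/10000) / (2999/1250) = 1/8
check: Δy/Fy = (28461/20000) / (28461/2500) = 1/8 ✓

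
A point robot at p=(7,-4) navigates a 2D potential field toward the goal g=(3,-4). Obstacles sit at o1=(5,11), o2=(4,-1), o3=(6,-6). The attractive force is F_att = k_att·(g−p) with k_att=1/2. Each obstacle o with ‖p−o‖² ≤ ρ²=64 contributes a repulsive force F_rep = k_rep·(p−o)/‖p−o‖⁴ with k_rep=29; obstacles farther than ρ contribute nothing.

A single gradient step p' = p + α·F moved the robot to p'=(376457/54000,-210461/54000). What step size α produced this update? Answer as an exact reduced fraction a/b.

α = 1/20

F_att = 1/2·(g−p) = 1/2·(-4,0) = (-2.0000,0.0000)
o1: d²=229 > ρ²=64 → inactive
o2: d²=18 ≤ ρ²=64; F_rep = 29·(3,-3)/18² = (0.2685,-0.2685)
o3: d²=5 ≤ ρ²=64; F_rep = 29·(1,2)/5² = (1.1600,2.3200)
F = F_att + ΣF_rep = (-0.5715,2.0515)
Δp = p'−p = (-0.0286,0.1026); α = Δx/Fx = (-1543/54000) / (-1543/2700) = 1/20
check: Δy/Fy = (5539/54000) / (5539/2700) = 1/20 ✓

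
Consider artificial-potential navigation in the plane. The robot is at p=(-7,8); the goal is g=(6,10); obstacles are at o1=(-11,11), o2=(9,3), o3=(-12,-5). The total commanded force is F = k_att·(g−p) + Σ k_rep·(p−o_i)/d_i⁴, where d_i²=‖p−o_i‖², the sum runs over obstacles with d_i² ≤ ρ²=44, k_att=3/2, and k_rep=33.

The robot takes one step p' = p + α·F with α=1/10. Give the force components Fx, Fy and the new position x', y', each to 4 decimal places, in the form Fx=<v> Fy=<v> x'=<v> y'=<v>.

Fx=19.7112 Fy=2.8416 x'=-5.0289 y'=8.2842

F_att = 3/2·(g−p) = 3/2·(13,2) = (19.5000,3.0000)
o1: d²=25 ≤ ρ²=44; F_rep = 33·(4,-3)/25² = (0.2112,-0.1584)
o2: d²=281 > ρ²=44 → inactive
o3: d²=194 > ρ²=44 → inactive
F = F_att + ΣF_rep = (19.7112,2.8416)
p' = p + 1/10·F = (-5.0289,8.2842)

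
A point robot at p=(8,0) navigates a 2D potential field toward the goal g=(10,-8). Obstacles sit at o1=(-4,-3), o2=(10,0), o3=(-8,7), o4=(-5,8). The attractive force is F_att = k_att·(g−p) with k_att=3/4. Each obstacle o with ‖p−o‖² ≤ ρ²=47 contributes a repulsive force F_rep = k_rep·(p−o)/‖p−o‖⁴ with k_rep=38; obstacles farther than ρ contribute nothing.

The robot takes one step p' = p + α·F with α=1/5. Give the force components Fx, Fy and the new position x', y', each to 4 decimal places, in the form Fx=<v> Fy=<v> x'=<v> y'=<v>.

F_att = 3/4·(g−p) = 3/4·(2,-8) = (1.5000,-6.0000)
o1: d²=153 > ρ²=47 → inactive
o2: d²=4 ≤ ρ²=47; F_rep = 38·(-2,0)/4² = (-4.7500,0.0000)
o3: d²=305 > ρ²=47 → inactive
o4: d²=233 > ρ²=47 → inactive
F = F_att + ΣF_rep = (-3.2500,-6.0000)
p' = p + 1/5·F = (7.3500,-1.2000)

Fx=-3.2500 Fy=-6.0000 x'=7.3500 y'=-1.2000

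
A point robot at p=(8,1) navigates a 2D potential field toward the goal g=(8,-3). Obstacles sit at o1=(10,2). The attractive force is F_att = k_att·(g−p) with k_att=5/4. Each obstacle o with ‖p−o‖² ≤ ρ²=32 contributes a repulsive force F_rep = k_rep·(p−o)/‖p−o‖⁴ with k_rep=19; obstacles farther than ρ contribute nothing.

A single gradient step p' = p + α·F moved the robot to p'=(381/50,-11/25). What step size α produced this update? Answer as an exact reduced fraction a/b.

α = 1/4

F_att = 5/4·(g−p) = 5/4·(0,-4) = (0.0000,-5.0000)
o1: d²=5 ≤ ρ²=32; F_rep = 19·(-2,-1)/5² = (-1.5200,-0.7600)
F = F_att + ΣF_rep = (-1.5200,-5.7600)
Δp = p'−p = (-0.3800,-1.4400); α = Δx/Fx = (-19/50) / (-38/25) = 1/4
check: Δy/Fy = (-36/25) / (-144/25) = 1/4 ✓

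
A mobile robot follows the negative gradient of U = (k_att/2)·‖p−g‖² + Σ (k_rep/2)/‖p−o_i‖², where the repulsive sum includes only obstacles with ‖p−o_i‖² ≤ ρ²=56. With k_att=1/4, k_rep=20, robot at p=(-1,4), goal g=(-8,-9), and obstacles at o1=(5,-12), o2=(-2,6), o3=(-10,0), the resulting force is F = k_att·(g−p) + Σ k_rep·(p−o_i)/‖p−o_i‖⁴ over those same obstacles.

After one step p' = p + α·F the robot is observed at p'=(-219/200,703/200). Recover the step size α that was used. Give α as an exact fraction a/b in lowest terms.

F_att = 1/4·(g−p) = 1/4·(-7,-13) = (-1.7500,-3.2500)
o1: d²=292 > ρ²=56 → inactive
o2: d²=5 ≤ ρ²=56; F_rep = 20·(1,-2)/5² = (0.8000,-1.6000)
o3: d²=97 > ρ²=56 → inactive
F = F_att + ΣF_rep = (-0.9500,-4.8500)
Δp = p'−p = (-0.0950,-0.4850); α = Δx/Fx = (-19/200) / (-19/20) = 1/10
check: Δy/Fy = (-97/200) / (-97/20) = 1/10 ✓

α = 1/10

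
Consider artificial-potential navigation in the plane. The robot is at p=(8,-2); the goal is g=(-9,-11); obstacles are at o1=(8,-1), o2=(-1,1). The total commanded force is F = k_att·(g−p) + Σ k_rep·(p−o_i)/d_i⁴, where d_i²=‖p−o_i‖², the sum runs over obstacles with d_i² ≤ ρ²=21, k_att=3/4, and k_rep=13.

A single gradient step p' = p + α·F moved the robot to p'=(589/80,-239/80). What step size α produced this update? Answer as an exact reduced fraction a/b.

F_att = 3/4·(g−p) = 3/4·(-17,-9) = (-12.7500,-6.7500)
o1: d²=1 ≤ ρ²=21; F_rep = 13·(0,-1)/1² = (0.0000,-13.0000)
o2: d²=90 > ρ²=21 → inactive
F = F_att + ΣF_rep = (-12.7500,-19.7500)
Δp = p'−p = (-0.6375,-0.9875); α = Δx/Fx = (-51/80) / (-51/4) = 1/20
check: Δy/Fy = (-79/80) / (-79/4) = 1/20 ✓

α = 1/20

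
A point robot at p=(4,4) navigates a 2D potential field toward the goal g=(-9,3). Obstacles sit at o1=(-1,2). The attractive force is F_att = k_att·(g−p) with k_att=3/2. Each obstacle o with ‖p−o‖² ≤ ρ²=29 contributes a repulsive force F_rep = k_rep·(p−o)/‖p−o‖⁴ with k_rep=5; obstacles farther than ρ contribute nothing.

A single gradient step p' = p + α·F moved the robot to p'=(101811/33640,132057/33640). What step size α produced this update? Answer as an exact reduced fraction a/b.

F_att = 3/2·(g−p) = 3/2·(-13,-1) = (-19.5000,-1.5000)
o1: d²=29 ≤ ρ²=29; F_rep = 5·(5,2)/29² = (0.0297,0.0119)
F = F_att + ΣF_rep = (-19.4703,-1.4881)
Δp = p'−p = (-0.9735,-0.0744); α = Δx/Fx = (-32749/33640) / (-32749/1682) = 1/20
check: Δy/Fy = (-2503/33640) / (-2503/1682) = 1/20 ✓

α = 1/20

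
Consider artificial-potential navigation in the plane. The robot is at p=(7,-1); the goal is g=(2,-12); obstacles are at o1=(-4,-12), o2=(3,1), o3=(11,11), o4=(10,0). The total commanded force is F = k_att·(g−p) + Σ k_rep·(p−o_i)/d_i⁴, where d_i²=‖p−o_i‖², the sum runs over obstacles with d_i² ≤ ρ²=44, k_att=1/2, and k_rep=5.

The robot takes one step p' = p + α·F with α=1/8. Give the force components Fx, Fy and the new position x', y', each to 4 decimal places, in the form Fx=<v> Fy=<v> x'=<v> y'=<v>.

F_att = 1/2·(g−p) = 1/2·(-5,-11) = (-2.5000,-5.5000)
o1: d²=242 > ρ²=44 → inactive
o2: d²=20 ≤ ρ²=44; F_rep = 5·(4,-2)/20² = (0.0500,-0.0250)
o3: d²=160 > ρ²=44 → inactive
o4: d²=10 ≤ ρ²=44; F_rep = 5·(-3,-1)/10² = (-0.1500,-0.0500)
F = F_att + ΣF_rep = (-2.6000,-5.5750)
p' = p + 1/8·F = (6.6750,-1.6969)

Fx=-2.6000 Fy=-5.5750 x'=6.6750 y'=-1.6969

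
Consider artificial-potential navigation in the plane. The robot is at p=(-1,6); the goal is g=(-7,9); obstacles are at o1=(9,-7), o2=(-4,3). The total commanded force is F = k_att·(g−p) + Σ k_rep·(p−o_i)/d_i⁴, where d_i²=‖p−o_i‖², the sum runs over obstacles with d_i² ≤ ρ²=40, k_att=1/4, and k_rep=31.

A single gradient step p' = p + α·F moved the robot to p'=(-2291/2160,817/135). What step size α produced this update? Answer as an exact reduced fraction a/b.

α = 1/20

F_att = 1/4·(g−p) = 1/4·(-6,3) = (-1.5000,0.7500)
o1: d²=269 > ρ²=40 → inactive
o2: d²=18 ≤ ρ²=40; F_rep = 31·(3,3)/18² = (0.2870,0.2870)
F = F_att + ΣF_rep = (-1.2130,1.0370)
Δp = p'−p = (-0.0606,0.0519); α = Δx/Fx = (-131/2160) / (-131/108) = 1/20
check: Δy/Fy = (7/135) / (28/27) = 1/20 ✓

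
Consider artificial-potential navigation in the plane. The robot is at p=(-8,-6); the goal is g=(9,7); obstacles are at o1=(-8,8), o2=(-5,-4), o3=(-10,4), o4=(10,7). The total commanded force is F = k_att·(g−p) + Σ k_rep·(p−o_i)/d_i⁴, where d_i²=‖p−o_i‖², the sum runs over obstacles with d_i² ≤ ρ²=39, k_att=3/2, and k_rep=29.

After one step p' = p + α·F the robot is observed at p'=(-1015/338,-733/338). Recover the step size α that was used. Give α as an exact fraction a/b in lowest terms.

F_att = 3/2·(g−p) = 3/2·(17,13) = (25.5000,19.5000)
o1: d²=196 > ρ²=39 → inactive
o2: d²=13 ≤ ρ²=39; F_rep = 29·(-3,-2)/13² = (-0.5148,-0.3432)
o3: d²=104 > ρ²=39 → inactive
o4: d²=493 > ρ²=39 → inactive
F = F_att + ΣF_rep = (24.9852,19.1568)
Δp = p'−p = (4.9970,3.8314); α = Δx/Fx = (1689/338) / (8445/338) = 1/5
check: Δy/Fy = (1295/338) / (6475/338) = 1/5 ✓

α = 1/5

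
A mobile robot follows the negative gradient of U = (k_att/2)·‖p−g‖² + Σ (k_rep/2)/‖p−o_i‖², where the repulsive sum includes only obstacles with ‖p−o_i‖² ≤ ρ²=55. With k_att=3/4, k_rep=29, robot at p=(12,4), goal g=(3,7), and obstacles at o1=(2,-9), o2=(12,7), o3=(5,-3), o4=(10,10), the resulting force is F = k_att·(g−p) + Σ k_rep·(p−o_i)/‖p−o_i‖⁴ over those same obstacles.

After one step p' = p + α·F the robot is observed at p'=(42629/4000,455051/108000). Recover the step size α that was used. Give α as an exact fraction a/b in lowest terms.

F_att = 3/4·(g−p) = 3/4·(-9,3) = (-6.7500,2.2500)
o1: d²=269 > ρ²=55 → inactive
o2: d²=9 ≤ ρ²=55; F_rep = 29·(0,-3)/9² = (0.0000,-1.0741)
o3: d²=98 > ρ²=55 → inactive
o4: d²=40 ≤ ρ²=55; F_rep = 29·(2,-6)/40² = (0.0362,-0.1087)
F = F_att + ΣF_rep = (-6.7138,1.0672)
Δp = p'−p = (-1.3428,0.2134); α = Δx/Fx = (-5371/4000) / (-5371/800) = 1/5
check: Δy/Fy = (23051/108000) / (23051/21600) = 1/5 ✓

α = 1/5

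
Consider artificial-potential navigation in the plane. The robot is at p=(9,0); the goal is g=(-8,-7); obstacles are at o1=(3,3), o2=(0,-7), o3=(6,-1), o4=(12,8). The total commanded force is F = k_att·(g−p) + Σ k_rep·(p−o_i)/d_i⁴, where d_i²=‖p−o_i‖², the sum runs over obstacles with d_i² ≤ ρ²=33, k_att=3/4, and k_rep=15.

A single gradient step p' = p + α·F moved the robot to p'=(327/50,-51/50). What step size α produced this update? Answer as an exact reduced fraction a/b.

α = 1/5

F_att = 3/4·(g−p) = 3/4·(-17,-7) = (-12.7500,-5.2500)
o1: d²=45 > ρ²=33 → inactive
o2: d²=130 > ρ²=33 → inactive
o3: d²=10 ≤ ρ²=33; F_rep = 15·(3,1)/10² = (0.4500,0.1500)
o4: d²=73 > ρ²=33 → inactive
F = F_att + ΣF_rep = (-12.3000,-5.1000)
Δp = p'−p = (-2.4600,-1.0200); α = Δx/Fx = (-123/50) / (-123/10) = 1/5
check: Δy/Fy = (-51/50) / (-51/10) = 1/5 ✓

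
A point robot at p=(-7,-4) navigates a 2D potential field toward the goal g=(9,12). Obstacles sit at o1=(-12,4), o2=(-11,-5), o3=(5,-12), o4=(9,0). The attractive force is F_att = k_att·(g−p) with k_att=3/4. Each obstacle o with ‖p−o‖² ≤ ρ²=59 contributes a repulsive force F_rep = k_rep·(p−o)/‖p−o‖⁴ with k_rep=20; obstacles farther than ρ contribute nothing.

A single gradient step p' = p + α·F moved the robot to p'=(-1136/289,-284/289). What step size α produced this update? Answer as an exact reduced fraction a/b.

F_att = 3/4·(g−p) = 3/4·(16,16) = (12.0000,12.0000)
o1: d²=89 > ρ²=59 → inactive
o2: d²=17 ≤ ρ²=59; F_rep = 20·(4,1)/17² = (0.2768,0.0692)
o3: d²=208 > ρ²=59 → inactive
o4: d²=272 > ρ²=59 → inactive
F = F_att + ΣF_rep = (12.2768,12.0692)
Δp = p'−p = (3.0692,3.0173); α = Δx/Fx = (887/289) / (3548/289) = 1/4
check: Δy/Fy = (872/289) / (3488/289) = 1/4 ✓

α = 1/4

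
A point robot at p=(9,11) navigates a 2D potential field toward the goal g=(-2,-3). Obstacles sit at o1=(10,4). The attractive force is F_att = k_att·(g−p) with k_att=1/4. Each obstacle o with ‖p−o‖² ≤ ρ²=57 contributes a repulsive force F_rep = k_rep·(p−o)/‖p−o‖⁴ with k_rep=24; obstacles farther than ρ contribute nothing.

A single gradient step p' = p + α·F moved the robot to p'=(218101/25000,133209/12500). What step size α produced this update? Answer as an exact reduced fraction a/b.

α = 1/10

F_att = 1/4·(g−p) = 1/4·(-11,-14) = (-2.7500,-3.5000)
o1: d²=50 ≤ ρ²=57; F_rep = 24·(-1,7)/50² = (-0.0096,0.0672)
F = F_att + ΣF_rep = (-2.7596,-3.4328)
Δp = p'−p = (-0.2760,-0.3433); α = Δx/Fx = (-6899/25000) / (-6899/2500) = 1/10
check: Δy/Fy = (-4291/12500) / (-4291/1250) = 1/10 ✓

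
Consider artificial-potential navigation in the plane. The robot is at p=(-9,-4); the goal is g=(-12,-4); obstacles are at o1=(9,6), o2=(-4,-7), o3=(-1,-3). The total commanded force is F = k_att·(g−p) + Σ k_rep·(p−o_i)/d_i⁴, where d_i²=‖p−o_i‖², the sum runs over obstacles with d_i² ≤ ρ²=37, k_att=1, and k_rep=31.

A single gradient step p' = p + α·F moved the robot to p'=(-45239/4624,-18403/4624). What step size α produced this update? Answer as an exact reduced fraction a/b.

α = 1/4

F_att = 1·(g−p) = 1·(-3,0) = (-3.0000,0.0000)
o1: d²=424 > ρ²=37 → inactive
o2: d²=34 ≤ ρ²=37; F_rep = 31·(-5,3)/34² = (-0.1341,0.0804)
o3: d²=65 > ρ²=37 → inactive
F = F_att + ΣF_rep = (-3.1341,0.0804)
Δp = p'−p = (-0.7835,0.0201); α = Δx/Fx = (-3623/4624) / (-3623/1156) = 1/4
check: Δy/Fy = (93/4624) / (93/1156) = 1/4 ✓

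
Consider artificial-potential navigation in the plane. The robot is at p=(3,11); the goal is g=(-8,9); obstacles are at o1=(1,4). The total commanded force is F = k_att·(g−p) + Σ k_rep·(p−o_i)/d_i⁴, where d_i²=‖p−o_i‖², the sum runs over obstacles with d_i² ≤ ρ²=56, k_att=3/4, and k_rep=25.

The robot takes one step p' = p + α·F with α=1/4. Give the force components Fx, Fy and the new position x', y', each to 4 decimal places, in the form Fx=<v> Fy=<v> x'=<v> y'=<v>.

Fx=-8.2322 Fy=-1.4377 x'=0.9419 y'=10.6406

F_att = 3/4·(g−p) = 3/4·(-11,-2) = (-8.2500,-1.5000)
o1: d²=53 ≤ ρ²=56; F_rep = 25·(2,7)/53² = (0.0178,0.0623)
F = F_att + ΣF_rep = (-8.2322,-1.4377)
p' = p + 1/4·F = (0.9419,10.6406)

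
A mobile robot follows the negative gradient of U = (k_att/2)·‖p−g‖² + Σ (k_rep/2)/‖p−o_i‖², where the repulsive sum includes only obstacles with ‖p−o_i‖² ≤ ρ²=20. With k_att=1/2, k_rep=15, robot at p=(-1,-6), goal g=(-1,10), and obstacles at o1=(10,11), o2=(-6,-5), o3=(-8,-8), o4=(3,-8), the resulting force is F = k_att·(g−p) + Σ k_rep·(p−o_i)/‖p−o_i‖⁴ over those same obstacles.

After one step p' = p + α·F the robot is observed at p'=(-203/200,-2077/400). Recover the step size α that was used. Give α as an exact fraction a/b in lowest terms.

α = 1/10

F_att = 1/2·(g−p) = 1/2·(0,16) = (0.0000,8.0000)
o1: d²=410 > ρ²=20 → inactive
o2: d²=26 > ρ²=20 → inactive
o3: d²=53 > ρ²=20 → inactive
o4: d²=20 ≤ ρ²=20; F_rep = 15·(-4,2)/20² = (-0.1500,0.0750)
F = F_att + ΣF_rep = (-0.1500,8.0750)
Δp = p'−p = (-0.0150,0.8075); α = Δx/Fx = (-3/200) / (-3/20) = 1/10
check: Δy/Fy = (323/400) / (323/40) = 1/10 ✓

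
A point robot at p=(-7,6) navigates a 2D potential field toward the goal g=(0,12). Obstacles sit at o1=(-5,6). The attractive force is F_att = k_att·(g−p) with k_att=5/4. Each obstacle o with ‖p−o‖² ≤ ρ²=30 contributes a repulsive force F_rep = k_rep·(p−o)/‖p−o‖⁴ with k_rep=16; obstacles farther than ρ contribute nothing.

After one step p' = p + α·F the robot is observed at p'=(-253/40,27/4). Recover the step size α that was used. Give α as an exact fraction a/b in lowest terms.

α = 1/10

F_att = 5/4·(g−p) = 5/4·(7,6) = (8.7500,7.5000)
o1: d²=4 ≤ ρ²=30; F_rep = 16·(-2,0)/4² = (-2.0000,0.0000)
F = F_att + ΣF_rep = (6.7500,7.5000)
Δp = p'−p = (0.6750,0.7500); α = Δx/Fx = (27/40) / (27/4) = 1/10
check: Δy/Fy = (3/4) / (15/2) = 1/10 ✓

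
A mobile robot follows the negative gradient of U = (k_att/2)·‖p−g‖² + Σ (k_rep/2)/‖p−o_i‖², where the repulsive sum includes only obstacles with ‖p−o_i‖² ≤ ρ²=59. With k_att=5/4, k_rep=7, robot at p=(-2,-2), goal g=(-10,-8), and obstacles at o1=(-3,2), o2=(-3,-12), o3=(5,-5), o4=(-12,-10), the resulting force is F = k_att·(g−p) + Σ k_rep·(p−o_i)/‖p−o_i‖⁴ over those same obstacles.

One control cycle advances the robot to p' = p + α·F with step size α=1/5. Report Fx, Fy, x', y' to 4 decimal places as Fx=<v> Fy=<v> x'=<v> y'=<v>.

F_att = 5/4·(g−p) = 5/4·(-8,-6) = (-10.0000,-7.5000)
o1: d²=17 ≤ ρ²=59; F_rep = 7·(1,-4)/17² = (0.0242,-0.0969)
o2: d²=101 > ρ²=59 → inactive
o3: d²=58 ≤ ρ²=59; F_rep = 7·(-7,3)/58² = (-0.0146,0.0062)
o4: d²=164 > ρ²=59 → inactive
F = F_att + ΣF_rep = (-9.9903,-7.5906)
p' = p + 1/5·F = (-3.9981,-3.5181)

Fx=-9.9903 Fy=-7.5906 x'=-3.9981 y'=-3.5181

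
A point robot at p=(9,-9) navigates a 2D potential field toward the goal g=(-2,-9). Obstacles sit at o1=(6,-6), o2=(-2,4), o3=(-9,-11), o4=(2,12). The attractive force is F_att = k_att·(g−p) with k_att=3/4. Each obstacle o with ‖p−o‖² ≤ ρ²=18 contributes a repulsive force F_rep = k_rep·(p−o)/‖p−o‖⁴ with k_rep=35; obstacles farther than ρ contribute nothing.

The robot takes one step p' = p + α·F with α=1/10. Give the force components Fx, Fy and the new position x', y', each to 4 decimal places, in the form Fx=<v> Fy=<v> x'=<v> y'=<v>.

Fx=-7.9259 Fy=-0.3241 x'=8.2074 y'=-9.0324

F_att = 3/4·(g−p) = 3/4·(-11,0) = (-8.2500,0.0000)
o1: d²=18 ≤ ρ²=18; F_rep = 35·(3,-3)/18² = (0.3241,-0.3241)
o2: d²=290 > ρ²=18 → inactive
o3: d²=328 > ρ²=18 → inactive
o4: d²=490 > ρ²=18 → inactive
F = F_att + ΣF_rep = (-7.9259,-0.3241)
p' = p + 1/10·F = (8.2074,-9.0324)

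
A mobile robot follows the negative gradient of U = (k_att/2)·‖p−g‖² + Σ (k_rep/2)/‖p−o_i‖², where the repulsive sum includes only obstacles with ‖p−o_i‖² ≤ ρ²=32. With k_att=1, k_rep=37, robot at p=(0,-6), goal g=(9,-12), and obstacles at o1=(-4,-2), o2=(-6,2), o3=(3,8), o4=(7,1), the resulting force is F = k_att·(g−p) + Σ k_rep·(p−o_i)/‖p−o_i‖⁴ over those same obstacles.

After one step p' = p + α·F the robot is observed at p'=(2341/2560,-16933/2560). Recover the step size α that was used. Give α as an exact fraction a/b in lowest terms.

F_att = 1·(g−p) = 1·(9,-6) = (9.0000,-6.0000)
o1: d²=32 ≤ ρ²=32; F_rep = 37·(4,-4)/32² = (0.1445,-0.1445)
o2: d²=100 > ρ²=32 → inactive
o3: d²=205 > ρ²=32 → inactive
o4: d²=98 > ρ²=32 → inactive
F = F_att + ΣF_rep = (9.1445,-6.1445)
Δp = p'−p = (0.9145,-0.6145); α = Δx/Fx = (2341/2560) / (2341/256) = 1/10
check: Δy/Fy = (-1573/2560) / (-1573/256) = 1/10 ✓

α = 1/10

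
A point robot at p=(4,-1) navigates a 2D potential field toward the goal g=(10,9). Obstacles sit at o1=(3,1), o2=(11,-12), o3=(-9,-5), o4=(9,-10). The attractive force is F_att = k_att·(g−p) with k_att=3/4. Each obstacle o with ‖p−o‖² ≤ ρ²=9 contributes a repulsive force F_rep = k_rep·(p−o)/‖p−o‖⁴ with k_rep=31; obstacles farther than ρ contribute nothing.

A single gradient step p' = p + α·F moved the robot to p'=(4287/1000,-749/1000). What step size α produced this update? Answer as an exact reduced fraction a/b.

α = 1/20

F_att = 3/4·(g−p) = 3/4·(6,10) = (4.5000,7.5000)
o1: d²=5 ≤ ρ²=9; F_rep = 31·(1,-2)/5² = (1.2400,-2.4800)
o2: d²=170 > ρ²=9 → inactive
o3: d²=185 > ρ²=9 → inactive
o4: d²=106 > ρ²=9 → inactive
F = F_att + ΣF_rep = (5.7400,5.0200)
Δp = p'−p = (0.2870,0.2510); α = Δx/Fx = (287/1000) / (287/50) = 1/20
check: Δy/Fy = (251/1000) / (251/50) = 1/20 ✓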